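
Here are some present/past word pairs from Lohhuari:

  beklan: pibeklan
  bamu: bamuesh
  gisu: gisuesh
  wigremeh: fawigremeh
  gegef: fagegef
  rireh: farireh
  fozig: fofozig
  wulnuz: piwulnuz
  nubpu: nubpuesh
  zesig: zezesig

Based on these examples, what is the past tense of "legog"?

nubpu and wulnuz both have last vowel 'u' yet inflect differently (nubpuesh, piwulnuz), so the last vowel is not what conditions the rule; the final letter is.
"legog" ends in -g. The stems ending in -g (fozig → fofozig, zesig → zezesig) repeat the first consonant+vowel as a prefix.
The other patterns: stems ending in -u add -esh; stems ending in -f or -h add the prefix fa-; stems ending in -n or -z add the prefix pi-.
So legog → lelegog.

lelegog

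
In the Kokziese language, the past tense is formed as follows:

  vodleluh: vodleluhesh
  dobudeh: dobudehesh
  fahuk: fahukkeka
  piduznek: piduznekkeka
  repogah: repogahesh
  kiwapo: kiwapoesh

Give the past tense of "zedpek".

zedpekkeka

"zedpek" ends in -k. The stems ending in -k (fahuk → fahukkeka, piduznek → piduznekkeka) double the final consonant and add -eka.
The other pattern: stems ending in -h or -o add -esh.
So zedpek → zedpekkeka.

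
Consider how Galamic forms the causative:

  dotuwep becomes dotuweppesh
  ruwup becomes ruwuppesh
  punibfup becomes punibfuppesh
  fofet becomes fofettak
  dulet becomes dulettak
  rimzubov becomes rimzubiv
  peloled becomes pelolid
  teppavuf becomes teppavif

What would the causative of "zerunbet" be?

zerunbettak

"zerunbet" ends in -t. The stems ending in -t (fofet → fofettak, dulet → dulettak) double the final consonant and add -ak.
The other patterns: stems ending in -p double the final consonant and add -esh; stems ending in -d, -f or -v change the last vowel to 'i'.
So zerunbet → zerunbettak.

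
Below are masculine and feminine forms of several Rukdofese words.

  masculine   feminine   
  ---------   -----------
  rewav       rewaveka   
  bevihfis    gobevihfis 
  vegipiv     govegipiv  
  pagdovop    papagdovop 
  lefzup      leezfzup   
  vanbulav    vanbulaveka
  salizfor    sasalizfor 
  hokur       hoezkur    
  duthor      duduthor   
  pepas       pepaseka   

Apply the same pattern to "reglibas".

duthor and hokur both end in -r yet inflect differently (duduthor, hoezkur), so the final letter is not what conditions the rule; the last vowel is.
"reglibas" has last vowel 'a'. The stems whose last vowel is 'a' (pepas → pepaseka, vanbulav → vanbulaveka, rewav → rewaveka) add -eka.
The other patterns: stems whose last vowel is 'o' repeat the first consonant+vowel as a prefix; stems whose last vowel is 'u' insert -ez- after the first vowel; stems whose last vowel is 'i' add the prefix go-.
So reglibas → reglibaseka.

reglibaseka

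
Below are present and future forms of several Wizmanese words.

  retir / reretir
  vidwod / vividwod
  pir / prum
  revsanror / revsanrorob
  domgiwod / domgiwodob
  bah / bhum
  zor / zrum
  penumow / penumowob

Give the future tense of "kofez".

kokofez

zor and retir both end in -r yet inflect differently (zrum, reretir), so the final letter is not what conditions the rule; the number of vowels is.
"kofez" has 2 vowels. The stems with 2 vowels (retir → reretir, vidwod → vividwod) repeat the first consonant+vowel as a prefix.
So kofez → kokofez.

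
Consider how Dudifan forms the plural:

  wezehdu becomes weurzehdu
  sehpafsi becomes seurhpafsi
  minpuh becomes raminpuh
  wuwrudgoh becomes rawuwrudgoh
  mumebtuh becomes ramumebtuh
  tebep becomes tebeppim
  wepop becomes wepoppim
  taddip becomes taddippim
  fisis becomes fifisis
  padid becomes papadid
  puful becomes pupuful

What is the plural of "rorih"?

wezehdu and minpuh both have last vowel 'u' yet inflect differently (weurzehdu, raminpuh), so the last vowel is not what conditions the rule; the final letter is.
"rorih" ends in -h. The stems ending in -h (minpuh → raminpuh, wuwrudgoh → rawuwrudgoh, mumebtuh → ramumebtuh) add the prefix ra-.
So rorih → rarorih.

rarorih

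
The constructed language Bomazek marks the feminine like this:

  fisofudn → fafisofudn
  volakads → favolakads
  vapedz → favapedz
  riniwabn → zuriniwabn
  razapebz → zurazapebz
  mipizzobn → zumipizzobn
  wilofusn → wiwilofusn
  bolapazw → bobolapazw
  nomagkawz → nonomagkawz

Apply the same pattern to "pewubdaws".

fisofudn and riniwabn both end in -n yet inflect differently (fafisofudn, zuriniwabn), so the final letter is not what conditions the rule; the second-to-last letter is.
"pewubdaws" has second-to-last letter 'w'. The one such stem in the data (nomagkawz → nonomagkawz) repeats the first consonant+vowel as a prefix (as do wilofusn, bolapazw), so the same rule applies.
So pewubdaws → pepewubdaws.

pepewubdaws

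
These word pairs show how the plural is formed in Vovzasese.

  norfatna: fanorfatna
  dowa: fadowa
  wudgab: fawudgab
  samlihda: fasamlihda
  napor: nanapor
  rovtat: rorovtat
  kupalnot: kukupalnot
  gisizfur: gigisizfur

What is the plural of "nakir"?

nanakir

norfatna and rovtat both have last vowel 'a' yet inflect differently (fanorfatna, rorovtat), so the last vowel is not what conditions the rule; the final letter is.
"nakir" ends in -r. The stems ending in -r (napor → nanapor, gisizfur → gigisizfur) repeat the first consonant+vowel as a prefix.
So nakir → nanakir.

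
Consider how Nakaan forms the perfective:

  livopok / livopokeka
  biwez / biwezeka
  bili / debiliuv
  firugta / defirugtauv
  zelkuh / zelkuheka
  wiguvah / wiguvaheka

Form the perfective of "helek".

wiguvah and firugta both have last vowel 'a' yet inflect differently (wiguvaheka, defirugtauv), so the last vowel is not what conditions the rule; whether the stem ends in a vowel or a consonant is.
"helek" ends in a consonant. The stems ending in a consonant (wiguvah → wiguvaheka, zelkuh → zelkuheka, biwez → biwezeka) add -eka.
So helek → helekeka.

helekeka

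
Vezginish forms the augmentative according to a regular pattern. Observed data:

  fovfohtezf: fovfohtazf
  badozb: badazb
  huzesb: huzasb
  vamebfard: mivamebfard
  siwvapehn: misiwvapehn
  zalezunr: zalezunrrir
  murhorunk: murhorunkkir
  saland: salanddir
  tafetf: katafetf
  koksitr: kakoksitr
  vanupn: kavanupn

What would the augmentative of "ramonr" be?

ramonrrir

"ramonr" has second-to-last letter 'n'. The stems whose second-to-last letter is 'n' (zalezunr → zalezunrrir, murhorunk → murhorunkkir, saland → salanddir) double the final consonant and add -ir.
So ramonr → ramonrrir.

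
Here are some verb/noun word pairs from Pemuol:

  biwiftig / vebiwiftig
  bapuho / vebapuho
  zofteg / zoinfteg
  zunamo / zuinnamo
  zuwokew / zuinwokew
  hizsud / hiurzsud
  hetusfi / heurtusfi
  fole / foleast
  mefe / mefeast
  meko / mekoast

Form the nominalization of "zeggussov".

biwiftig and zofteg both end in -g yet inflect differently (vebiwiftig, zoinfteg), so the final letter is not what conditions the rule; the first letter is.
"zeggussov" begins with z-. The stems beginning with z- (zofteg → zoinfteg, zunamo → zuinnamo, zuwokew → zuinwokew) insert -in- after the first vowel.
The other patterns: stems beginning with b- add the prefix ve-; stems beginning with h- insert -ur- after the first vowel; stems beginning with f- or m- add -ast.
So zeggussov → zeinggussov.

zeinggussov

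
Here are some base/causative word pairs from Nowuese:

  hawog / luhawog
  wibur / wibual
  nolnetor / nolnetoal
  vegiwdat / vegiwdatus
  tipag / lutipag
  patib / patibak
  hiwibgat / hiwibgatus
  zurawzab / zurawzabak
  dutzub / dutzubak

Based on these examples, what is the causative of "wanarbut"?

vegiwdat and zurawzab both have last vowel 'a' yet inflect differently (vegiwdatus, zurawzabak), so the last vowel is not what conditions the rule; the final letter is.
"wanarbut" ends in -t. The stems ending in -t (vegiwdat → vegiwdatus, hiwibgat → hiwibgatus) add -us.
So wanarbut → wanarbutus.

wanarbutus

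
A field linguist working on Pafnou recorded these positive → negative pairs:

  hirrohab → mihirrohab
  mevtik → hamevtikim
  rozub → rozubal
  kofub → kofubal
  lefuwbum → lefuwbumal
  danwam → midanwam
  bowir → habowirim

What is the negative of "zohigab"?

mizohigab

hirrohab and kofub both end in -b yet inflect differently (mihirrohab, kofubal), so the final letter is not what conditions the rule; the last vowel is.
"zohigab" has last vowel 'a'. The stems whose last vowel is 'a' (hirrohab → mihirrohab, danwam → midanwam) add the prefix mi-.
The other patterns: stems whose last vowel is 'i' add ha- … -im around the stem; stems whose last vowel is 'u' add -al.
So zohigab → mizohigab.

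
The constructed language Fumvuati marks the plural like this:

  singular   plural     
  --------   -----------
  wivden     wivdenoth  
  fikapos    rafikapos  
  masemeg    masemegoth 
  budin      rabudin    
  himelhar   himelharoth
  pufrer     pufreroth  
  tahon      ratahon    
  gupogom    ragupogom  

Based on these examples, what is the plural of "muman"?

mumanoth

"muman" has last vowel 'a'. The one such stem in the data (himelhar → himelharoth) adds -oth, so the same rule applies.
The other pattern: stems whose last vowel is 'i' or 'o' add the prefix ra-.
So muman → mumanoth.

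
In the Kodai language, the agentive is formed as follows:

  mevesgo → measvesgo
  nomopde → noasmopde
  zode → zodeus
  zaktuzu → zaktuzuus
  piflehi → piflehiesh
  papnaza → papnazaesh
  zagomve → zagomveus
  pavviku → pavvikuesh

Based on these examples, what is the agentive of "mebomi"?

measbomi

"mebomi" begins with m-. The one such stem in the data (mevesgo → measvesgo) inserts -as- after the first vowel (as does nomopde), so the same rule applies.
So mebomi → measbomi.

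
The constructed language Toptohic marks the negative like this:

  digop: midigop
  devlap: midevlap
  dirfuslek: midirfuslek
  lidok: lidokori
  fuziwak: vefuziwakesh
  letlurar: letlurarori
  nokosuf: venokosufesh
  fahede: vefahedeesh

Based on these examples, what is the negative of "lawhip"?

lawhipori

lidok and dirfuslek both end in -k yet inflect differently (lidokori, midirfuslek), so the final letter is not what conditions the rule; the first letter is.
"lawhip" begins with l-. The stems beginning with l- (lidok → lidokori, letlurar → letlurarori) add -ori.
So lawhip → lawhipori.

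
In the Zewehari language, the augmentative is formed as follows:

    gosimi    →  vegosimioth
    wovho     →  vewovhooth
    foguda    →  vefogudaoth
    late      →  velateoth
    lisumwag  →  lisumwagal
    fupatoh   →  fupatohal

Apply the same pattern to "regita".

foguda and lisumwag both have last vowel 'a' yet inflect differently (vefogudaoth, lisumwagal), so the last vowel is not what conditions the rule; whether the stem ends in a vowel or a consonant is.
"regita" ends in a vowel. The stems ending in a vowel (gosimi → vegosimioth, wovho → vewovhooth, foguda → vefogudaoth) add ve- … -oth around the stem.
The other pattern: stems ending in a consonant add -al.
So regita → veregitaoth.

veregitaoth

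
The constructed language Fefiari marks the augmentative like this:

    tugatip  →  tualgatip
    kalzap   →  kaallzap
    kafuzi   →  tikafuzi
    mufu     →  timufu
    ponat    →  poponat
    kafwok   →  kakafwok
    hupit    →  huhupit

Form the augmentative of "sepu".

tugatip and kafuzi both have last vowel 'i' yet inflect differently (tualgatip, tikafuzi), so the last vowel is not what conditions the rule; the final letter is.
"sepu" ends in -u. The one such stem in the data (mufu → timufu) adds the prefix ti-, so the same rule applies.
The other patterns: stems ending in -p insert -al- after the first vowel; stems ending in -k or -t repeat the first consonant+vowel as a prefix.
So sepu → tisepu.

tisepu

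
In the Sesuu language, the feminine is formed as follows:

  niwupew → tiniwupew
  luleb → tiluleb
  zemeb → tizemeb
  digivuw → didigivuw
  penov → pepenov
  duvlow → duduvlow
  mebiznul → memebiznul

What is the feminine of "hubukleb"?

tihubukleb

niwupew and digivuw both end in -w yet inflect differently (tiniwupew, didigivuw), so the final letter is not what conditions the rule; the last vowel is.
"hubukleb" has last vowel 'e'. The stems whose last vowel is 'e' (niwupew → tiniwupew, luleb → tiluleb, zemeb → tizemeb) add the prefix ti-.
The other pattern: stems whose last vowel is 'o' or 'u' repeat the first consonant+vowel as a prefix.
So hubukleb → tihubukleb.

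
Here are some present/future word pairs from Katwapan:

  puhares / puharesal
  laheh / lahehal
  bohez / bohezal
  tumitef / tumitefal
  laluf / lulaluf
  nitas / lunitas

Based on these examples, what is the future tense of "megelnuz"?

tumitef and laluf both end in -f yet inflect differently (tumitefal, lulaluf), so the final letter is not what conditions the rule; the last vowel is.
"megelnuz" has last vowel 'u'. The one such stem in the data (laluf → lulaluf) adds the prefix lu-, so the same rule applies.
The other pattern: stems whose last vowel is 'e' add -al.
So megelnuz → lumegelnuz.

lumegelnuz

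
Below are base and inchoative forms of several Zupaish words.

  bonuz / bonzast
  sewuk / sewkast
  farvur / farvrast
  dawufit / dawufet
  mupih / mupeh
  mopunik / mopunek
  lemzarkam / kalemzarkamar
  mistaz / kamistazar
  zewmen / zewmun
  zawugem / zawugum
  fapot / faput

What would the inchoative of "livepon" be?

livepun

sewuk and mopunik both end in -k yet inflect differently (sewkast, mopunek), so the final letter is not what conditions the rule; the last vowel is.
"livepon" has last vowel 'o'. The one such stem in the data (fapot → faput) changes the last vowel to 'u' (as do zewmen, zawugem), so the same rule applies.
The other patterns: stems whose last vowel is 'u' delete the last vowel and add -ast; stems whose last vowel is 'i' change the last vowel to 'e'; stems whose last vowel is 'a' add ka- … -ar around the stem.
So livepon → livepun.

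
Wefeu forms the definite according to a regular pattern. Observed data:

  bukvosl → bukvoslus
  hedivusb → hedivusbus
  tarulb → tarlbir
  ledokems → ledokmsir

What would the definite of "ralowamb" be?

"ralowamb" has second-to-last letter 'm'. The one such stem in the data (ledokems → ledokmsir) deletes the last vowel and adds -ir (as does tarulb), so the same rule applies.
The other pattern: stems whose second-to-last letter is 's' add -us.
So ralowamb → ralowmbir.

ralowmbir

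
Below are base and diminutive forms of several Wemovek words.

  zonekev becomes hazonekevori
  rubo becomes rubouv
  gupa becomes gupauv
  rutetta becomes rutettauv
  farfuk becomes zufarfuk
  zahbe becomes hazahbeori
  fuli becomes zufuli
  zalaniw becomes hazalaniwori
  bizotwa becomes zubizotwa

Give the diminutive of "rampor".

ramporuv

gupa and bizotwa both end in -a yet inflect differently (gupauv, zubizotwa), so the final letter is not what conditions the rule; the first letter is.
"rampor" begins with r-. The stems beginning with r- (rubo → rubouv, rutetta → rutettauv) add -uv.
The other patterns: stems beginning with z- add ha- … -ori around the stem; stems beginning with b- or f- add the prefix zu-.
So rampor → ramporuv.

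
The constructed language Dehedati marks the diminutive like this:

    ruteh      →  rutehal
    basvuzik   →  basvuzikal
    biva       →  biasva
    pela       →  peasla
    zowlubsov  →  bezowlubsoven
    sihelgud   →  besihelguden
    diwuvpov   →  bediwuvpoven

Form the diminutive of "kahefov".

"kahefov" ends in -v. The stems ending in -v (zowlubsov → bezowlubsoven, diwuvpov → bediwuvpoven) add be- … -en around the stem.
So kahefov → bekahefoven.

bekahefoven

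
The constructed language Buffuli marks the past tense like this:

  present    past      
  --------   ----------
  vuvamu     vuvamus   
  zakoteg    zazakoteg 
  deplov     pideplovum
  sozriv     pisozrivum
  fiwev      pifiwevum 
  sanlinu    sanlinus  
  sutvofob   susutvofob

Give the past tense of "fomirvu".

"fomirvu" ends in -u. The stems ending in -u (sanlinu → sanlinus, vuvamu → vuvamus) drop the final letter and add -us.
So fomirvu → fomirvus.

fomirvus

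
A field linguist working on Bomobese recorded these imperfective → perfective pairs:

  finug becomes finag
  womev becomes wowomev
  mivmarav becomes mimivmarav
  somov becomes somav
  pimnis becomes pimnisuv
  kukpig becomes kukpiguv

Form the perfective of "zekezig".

zekeziguv

kukpig and finug both end in -g yet inflect differently (kukpiguv, finag), so the final letter is not what conditions the rule; the last vowel is.
"zekezig" has last vowel 'i'. The stems whose last vowel is 'i' (kukpig → kukpiguv, pimnis → pimnisuv) add -uv.
The other patterns: stems whose last vowel is 'a' or 'e' repeat the first consonant+vowel as a prefix; stems whose last vowel is 'o' or 'u' change the last vowel to 'a'.
So zekezig → zekeziguv.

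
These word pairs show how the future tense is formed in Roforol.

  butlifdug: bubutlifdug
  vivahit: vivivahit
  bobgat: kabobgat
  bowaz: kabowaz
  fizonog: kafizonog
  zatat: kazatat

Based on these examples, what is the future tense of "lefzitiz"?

fizonog and butlifdug both end in -g yet inflect differently (kafizonog, bubutlifdug), so the final letter is not what conditions the rule; the last vowel is.
"lefzitiz" has last vowel 'i'. The one such stem in the data (vivahit → vivivahit) repeats the first consonant+vowel as a prefix (as does butlifdug), so the same rule applies.
The other pattern: stems whose last vowel is 'a' or 'o' add the prefix ka-.
So lefzitiz → lelefzitiz.

lelefzitiz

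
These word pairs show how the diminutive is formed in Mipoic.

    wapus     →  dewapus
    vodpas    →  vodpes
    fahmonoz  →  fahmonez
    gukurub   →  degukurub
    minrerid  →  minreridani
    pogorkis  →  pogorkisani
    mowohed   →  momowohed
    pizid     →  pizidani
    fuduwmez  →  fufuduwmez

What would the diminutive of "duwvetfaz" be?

duwvetfez

pogorkis and wapus both end in -s yet inflect differently (pogorkisani, dewapus), so the final letter is not what conditions the rule; the last vowel is.
"duwvetfaz" has last vowel 'a'. The one such stem in the data (vodpas → vodpes) changes the last vowel to 'e' (as does fahmonoz), so the same rule applies.
The other patterns: stems whose last vowel is 'i' add -ani; stems whose last vowel is 'u' add the prefix de-; stems whose last vowel is 'e' repeat the first consonant+vowel as a prefix.
So duwvetfaz → duwvetfez.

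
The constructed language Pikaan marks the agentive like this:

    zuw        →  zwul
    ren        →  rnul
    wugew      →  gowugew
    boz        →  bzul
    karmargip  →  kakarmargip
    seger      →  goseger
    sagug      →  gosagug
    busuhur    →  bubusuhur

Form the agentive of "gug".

zuw and wugew both end in -w yet inflect differently (zwul, gowugew), so the final letter is not what conditions the rule; the number of vowels is.
"gug" has 1 vowel. The stems with 1 vowel (zuw → zwul, boz → bzul, ren → rnul) delete the last vowel and add -ul.
So gug → ggul.

ggul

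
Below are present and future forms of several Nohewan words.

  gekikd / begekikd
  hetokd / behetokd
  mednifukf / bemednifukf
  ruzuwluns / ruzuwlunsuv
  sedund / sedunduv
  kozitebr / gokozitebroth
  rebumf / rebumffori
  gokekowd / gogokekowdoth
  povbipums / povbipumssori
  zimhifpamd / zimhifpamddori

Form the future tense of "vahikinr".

"vahikinr" has second-to-last letter 'n'. The stems whose second-to-last letter is 'n' (sedund → sedunduv, ruzuwluns → ruzuwlunsuv) add -uv.
The other patterns: stems whose second-to-last letter is 'k' add the prefix be-; stems whose second-to-last letter is 'm' double the final consonant and add -ori; stems whose second-to-last letter is 'b' or 'w' add go- … -oth around the stem.
So vahikinr → vahikinruv.

vahikinruv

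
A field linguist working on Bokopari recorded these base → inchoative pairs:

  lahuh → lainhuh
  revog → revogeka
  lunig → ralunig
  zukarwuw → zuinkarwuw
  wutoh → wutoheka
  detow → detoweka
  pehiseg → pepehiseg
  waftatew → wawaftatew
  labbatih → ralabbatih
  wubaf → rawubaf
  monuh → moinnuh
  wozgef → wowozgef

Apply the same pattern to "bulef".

zukarwuw and detow both end in -w yet inflect differently (zuinkarwuw, detoweka), so the final letter is not what conditions the rule; the last vowel is.
"bulef" has last vowel 'e'. The stems whose last vowel is 'e' (wozgef → wowozgef, pehiseg → pepehiseg, waftatew → wawaftatew) repeat the first consonant+vowel as a prefix.
The other patterns: stems whose last vowel is 'u' insert -in- after the first vowel; stems whose last vowel is 'o' add -eka; stems whose last vowel is 'a' or 'i' add the prefix ra-.
So bulef → bubulef.

bubulef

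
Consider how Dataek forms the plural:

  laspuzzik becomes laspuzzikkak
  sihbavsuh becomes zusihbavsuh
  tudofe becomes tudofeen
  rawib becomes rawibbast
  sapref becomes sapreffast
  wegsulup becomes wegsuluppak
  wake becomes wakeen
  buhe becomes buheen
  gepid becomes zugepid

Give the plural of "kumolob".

gepid and rawib both have last vowel 'i' yet inflect differently (zugepid, rawibbast), so the last vowel is not what conditions the rule; the final letter is.
"kumolob" ends in -b. The one such stem in the data (rawib → rawibbast) doubles the final consonant and adds -ast (as does sapref), so the same rule applies.
The other patterns: stems ending in -d or -h add the prefix zu-; stems ending in -e add -en; stems ending in -k or -p double the final consonant and add -ak.
So kumolob → kumolobbast.

kumolobbast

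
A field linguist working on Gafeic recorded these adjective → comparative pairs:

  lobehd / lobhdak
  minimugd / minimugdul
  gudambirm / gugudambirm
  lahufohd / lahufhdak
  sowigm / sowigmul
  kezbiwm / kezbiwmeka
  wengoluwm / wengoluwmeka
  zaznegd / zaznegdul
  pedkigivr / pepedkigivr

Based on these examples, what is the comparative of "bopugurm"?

bobopugurm

gudambirm and sowigm both end in -m yet inflect differently (gugudambirm, sowigmul), so the final letter is not what conditions the rule; the second-to-last letter is.
"bopugurm" has second-to-last letter 'r'. The one such stem in the data (gudambirm → gugudambirm) repeats the first consonant+vowel as a prefix (as does pedkigivr), so the same rule applies.
The other patterns: stems whose second-to-last letter is 'h' delete the last vowel and add -ak; stems whose second-to-last letter is 'g' add -ul; stems whose second-to-last letter is 'w' add -eka.
So bopugurm → bobopugurm.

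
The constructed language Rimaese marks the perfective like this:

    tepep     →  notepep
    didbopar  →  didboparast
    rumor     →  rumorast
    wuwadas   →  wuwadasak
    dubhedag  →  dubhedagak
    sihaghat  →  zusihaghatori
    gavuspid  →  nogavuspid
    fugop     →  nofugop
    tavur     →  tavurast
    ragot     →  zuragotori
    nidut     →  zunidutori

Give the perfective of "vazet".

zuvazetori

ragot and rumor both have last vowel 'o' yet inflect differently (zuragotori, rumorast), so the last vowel is not what conditions the rule; the final letter is.
"vazet" ends in -t. The stems ending in -t (ragot → zuragotori, nidut → zunidutori, sihaghat → zusihaghatori) add zu- … -ori around the stem.
So vazet → zuvazetori.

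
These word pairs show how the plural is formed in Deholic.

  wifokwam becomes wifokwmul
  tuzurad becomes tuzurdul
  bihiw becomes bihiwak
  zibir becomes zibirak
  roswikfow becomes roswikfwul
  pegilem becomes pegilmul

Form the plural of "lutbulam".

lutbulmul

bihiw and roswikfow both end in -w yet inflect differently (bihiwak, roswikfwul), so the final letter is not what conditions the rule; the number of vowels is.
"lutbulam" has 3 vowels. The stems with 3 vowels (wifokwam → wifokwmul, pegilem → pegilmul, roswikfow → roswikfwul) delete the last vowel and add -ul.
The other pattern: stems with 2 vowels add -ak.
So lutbulam → lutbulmul.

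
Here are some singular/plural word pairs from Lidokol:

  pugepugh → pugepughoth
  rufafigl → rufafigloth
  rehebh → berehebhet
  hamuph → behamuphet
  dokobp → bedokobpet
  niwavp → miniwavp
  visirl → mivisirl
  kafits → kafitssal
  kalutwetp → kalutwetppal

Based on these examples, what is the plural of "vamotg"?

vamotggal

"vamotg" has second-to-last letter 't'. The stems whose second-to-last letter is 't' (kafits → kafitssal, kalutwetp → kalutwetppal) double the final consonant and add -al.
So vamotg → vamotggal.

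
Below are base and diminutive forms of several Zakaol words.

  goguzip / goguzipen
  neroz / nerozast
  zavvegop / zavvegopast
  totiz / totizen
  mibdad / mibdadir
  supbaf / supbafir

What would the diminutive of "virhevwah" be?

goguzip and zavvegop both end in -p yet inflect differently (goguzipen, zavvegopast), so the final letter is not what conditions the rule; the last vowel is.
"virhevwah" has last vowel 'a'. The stems whose last vowel is 'a' (supbaf → supbafir, mibdad → mibdadir) add -ir.
The other patterns: stems whose last vowel is 'i' add -en; stems whose last vowel is 'o' add -ast.
So virhevwah → virhevwahir.

virhevwahir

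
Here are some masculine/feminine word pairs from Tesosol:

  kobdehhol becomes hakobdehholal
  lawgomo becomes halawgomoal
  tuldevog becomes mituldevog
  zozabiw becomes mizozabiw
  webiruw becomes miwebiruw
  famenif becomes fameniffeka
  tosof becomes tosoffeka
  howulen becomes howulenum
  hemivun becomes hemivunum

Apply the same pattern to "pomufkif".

pomufkiffeka

"pomufkif" ends in -f. The stems ending in -f (famenif → fameniffeka, tosof → tosoffeka) double the final consonant and add -eka.
So pomufkif → pomufkiffeka.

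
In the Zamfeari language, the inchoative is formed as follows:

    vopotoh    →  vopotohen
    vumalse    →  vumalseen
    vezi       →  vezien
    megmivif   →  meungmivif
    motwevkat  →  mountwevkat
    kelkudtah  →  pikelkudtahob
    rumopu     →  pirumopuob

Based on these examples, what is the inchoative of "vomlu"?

vomluen

vopotoh and kelkudtah both end in -h yet inflect differently (vopotohen, pikelkudtahob), so the final letter is not what conditions the rule; the first letter is.
"vomlu" begins with v-. The stems beginning with v- (vopotoh → vopotohen, vumalse → vumalseen, vezi → vezien) add -en.
The other patterns: stems beginning with m- insert -un- after the first vowel; stems beginning with k- or r- add pi- … -ob around the stem.
So vomlu → vomluen.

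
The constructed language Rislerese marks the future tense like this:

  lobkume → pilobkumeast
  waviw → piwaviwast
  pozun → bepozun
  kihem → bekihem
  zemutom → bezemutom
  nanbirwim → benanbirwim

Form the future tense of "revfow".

pirevfowast

lobkume and kihem both have last vowel 'e' yet inflect differently (pilobkumeast, bekihem), so the last vowel is not what conditions the rule; the final letter is.
"revfow" ends in -w. The one such stem in the data (waviw → piwaviwast) adds pi- … -ast around the stem, so the same rule applies.
The other pattern: stems ending in -m or -n add the prefix be-.
So revfow → pirevfowast.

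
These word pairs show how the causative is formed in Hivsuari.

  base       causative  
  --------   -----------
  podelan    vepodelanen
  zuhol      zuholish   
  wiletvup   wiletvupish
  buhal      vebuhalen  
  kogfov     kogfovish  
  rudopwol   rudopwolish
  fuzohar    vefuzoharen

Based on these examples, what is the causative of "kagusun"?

"kagusun" has last vowel 'u'. The one such stem in the data (wiletvup → wiletvupish) adds -ish, so the same rule applies.
So kagusun → kagusunish.

kagusunish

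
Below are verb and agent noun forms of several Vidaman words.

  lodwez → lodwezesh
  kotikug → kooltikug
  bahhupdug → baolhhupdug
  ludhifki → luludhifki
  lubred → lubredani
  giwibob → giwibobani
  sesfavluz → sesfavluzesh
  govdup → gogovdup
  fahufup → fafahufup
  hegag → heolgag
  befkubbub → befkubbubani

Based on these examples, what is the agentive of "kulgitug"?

kuollgitug

sesfavluz and bahhupdug both have last vowel 'u' yet inflect differently (sesfavluzesh, baolhhupdug), so the last vowel is not what conditions the rule; the final letter is.
"kulgitug" ends in -g. The stems ending in -g (bahhupdug → baolhhupdug, hegag → heolgag, kotikug → kooltikug) insert -ol- after the first vowel.
The other patterns: stems ending in -z add -esh; stems ending in -i or -p repeat the first consonant+vowel as a prefix; stems ending in -b or -d add -ani.
So kulgitug → kuollgitug.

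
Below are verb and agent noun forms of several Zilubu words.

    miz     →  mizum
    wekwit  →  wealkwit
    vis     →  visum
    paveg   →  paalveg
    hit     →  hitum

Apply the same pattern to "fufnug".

fualfnug

"fufnug" has 2 vowels. The stems with 2 vowels (paveg → paalveg, wekwit → wealkwit) insert -al- after the first vowel.
The other pattern: stems with 1 vowel add -um.
So fufnug → fualfnug.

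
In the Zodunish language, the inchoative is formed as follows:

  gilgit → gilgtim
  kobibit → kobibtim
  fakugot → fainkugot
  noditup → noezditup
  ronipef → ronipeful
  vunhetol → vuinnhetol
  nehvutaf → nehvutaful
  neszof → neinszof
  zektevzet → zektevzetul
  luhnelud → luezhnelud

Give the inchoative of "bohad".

bohadul

fakugot and kobibit both end in -t yet inflect differently (fainkugot, kobibtim), so the final letter is not what conditions the rule; the last vowel is.
"bohad" has last vowel 'a'. The one such stem in the data (nehvutaf → nehvutaful) adds -ul, so the same rule applies.
The other patterns: stems whose last vowel is 'u' insert -ez- after the first vowel; stems whose last vowel is 'o' insert -in- after the first vowel; stems whose last vowel is 'i' delete the last vowel and add -im.
So bohad → bohadul.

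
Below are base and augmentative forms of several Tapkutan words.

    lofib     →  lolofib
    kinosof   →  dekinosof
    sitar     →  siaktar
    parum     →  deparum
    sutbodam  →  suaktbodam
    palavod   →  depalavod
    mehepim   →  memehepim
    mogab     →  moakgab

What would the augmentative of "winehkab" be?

"winehkab" has last vowel 'a'. The stems whose last vowel is 'a' (sitar → siaktar, sutbodam → suaktbodam, mogab → moakgab) insert -ak- after the first vowel.
The other patterns: stems whose last vowel is 'i' repeat the first consonant+vowel as a prefix; stems whose last vowel is 'o' or 'u' add the prefix de-.
So winehkab → wiaknehkab.

wiaknehkab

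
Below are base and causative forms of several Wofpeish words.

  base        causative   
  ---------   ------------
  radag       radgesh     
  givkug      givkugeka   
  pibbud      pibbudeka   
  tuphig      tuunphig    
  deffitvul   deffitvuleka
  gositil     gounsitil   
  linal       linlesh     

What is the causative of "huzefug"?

huzefugeka

deffitvul and linal both end in -l yet inflect differently (deffitvuleka, linlesh), so the final letter is not what conditions the rule; the last vowel is.
"huzefug" has last vowel 'u'. The stems whose last vowel is 'u' (pibbud → pibbudeka, givkug → givkugeka, deffitvul → deffitvuleka) add -eka.
So huzefug → huzefugeka.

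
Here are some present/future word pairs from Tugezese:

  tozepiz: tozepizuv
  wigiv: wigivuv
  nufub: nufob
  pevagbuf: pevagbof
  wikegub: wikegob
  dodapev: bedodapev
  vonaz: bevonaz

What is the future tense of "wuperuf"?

wigiv and dodapev both end in -v yet inflect differently (wigivuv, bedodapev), so the final letter is not what conditions the rule; the last vowel is.
"wuperuf" has last vowel 'u'. The stems whose last vowel is 'u' (nufub → nufob, pevagbuf → pevagbof, wikegub → wikegob) change the last vowel to 'o'.
The other patterns: stems whose last vowel is 'i' add -uv; stems whose last vowel is 'a' or 'e' add the prefix be-.
So wuperuf → wuperof.

wuperof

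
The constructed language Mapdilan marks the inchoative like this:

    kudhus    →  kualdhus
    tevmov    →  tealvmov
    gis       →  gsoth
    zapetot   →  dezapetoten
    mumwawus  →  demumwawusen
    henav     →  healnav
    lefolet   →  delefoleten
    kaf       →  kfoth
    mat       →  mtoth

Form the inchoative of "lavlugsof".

gis and kudhus both end in -s yet inflect differently (gsoth, kualdhus), so the final letter is not what conditions the rule; the number of vowels is.
"lavlugsof" has 3 vowels. The stems with 3 vowels (zapetot → dezapetoten, lefolet → delefoleten, mumwawus → demumwawusen) add de- … -en around the stem.
The other patterns: stems with 1 vowel delete the last vowel and add -oth; stems with 2 vowels insert -al- after the first vowel.
So lavlugsof → delavlugsofen.

delavlugsofen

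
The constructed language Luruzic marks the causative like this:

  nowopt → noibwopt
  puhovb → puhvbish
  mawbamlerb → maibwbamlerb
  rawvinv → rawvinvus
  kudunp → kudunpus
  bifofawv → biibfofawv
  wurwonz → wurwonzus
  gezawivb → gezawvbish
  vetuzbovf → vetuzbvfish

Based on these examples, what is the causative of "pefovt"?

pefvtish

gezawivb and mawbamlerb both end in -b yet inflect differently (gezawvbish, maibwbamlerb), so the final letter is not what conditions the rule; the second-to-last letter is.
"pefovt" has second-to-last letter 'v'. The stems whose second-to-last letter is 'v' (gezawivb → gezawvbish, vetuzbovf → vetuzbvfish, puhovb → puhvbish) delete the last vowel and add -ish.
The other patterns: stems whose second-to-last letter is 'n' add -us; stems whose second-to-last letter is 'p', 'r' or 'w' insert -ib- after the first vowel.
So pefovt → pefvtish.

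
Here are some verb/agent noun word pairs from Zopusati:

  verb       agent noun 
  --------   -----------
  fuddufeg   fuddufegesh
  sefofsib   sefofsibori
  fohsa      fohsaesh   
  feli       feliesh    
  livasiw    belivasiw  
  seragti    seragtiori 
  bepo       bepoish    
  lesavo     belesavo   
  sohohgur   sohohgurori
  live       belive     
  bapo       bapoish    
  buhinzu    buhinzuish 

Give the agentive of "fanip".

feli and seragti both end in -i yet inflect differently (feliesh, seragtiori), so the final letter is not what conditions the rule; the first letter is.
"fanip" begins with f-. The stems beginning with f- (fohsa → fohsaesh, fuddufeg → fuddufegesh, feli → feliesh) add -esh.
The other patterns: stems beginning with b- add -ish; stems beginning with s- add -ori; stems beginning with l- add the prefix be-.
So fanip → fanipesh.

fanipesh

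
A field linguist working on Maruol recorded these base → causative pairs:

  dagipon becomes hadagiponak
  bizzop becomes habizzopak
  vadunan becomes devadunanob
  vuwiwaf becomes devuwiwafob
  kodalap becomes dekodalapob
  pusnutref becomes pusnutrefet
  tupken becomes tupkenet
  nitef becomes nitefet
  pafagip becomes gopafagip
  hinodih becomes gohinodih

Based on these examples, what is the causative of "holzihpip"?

goholzihpip

dagipon and vadunan both end in -n yet inflect differently (hadagiponak, devadunanob), so the final letter is not what conditions the rule; the last vowel is.
"holzihpip" has last vowel 'i'. The stems whose last vowel is 'i' (pafagip → gopafagip, hinodih → gohinodih) add the prefix go-.
The other patterns: stems whose last vowel is 'o' add ha- … -ak around the stem; stems whose last vowel is 'a' add de- … -ob around the stem; stems whose last vowel is 'e' add -et.
So holzihpip → goholzihpip.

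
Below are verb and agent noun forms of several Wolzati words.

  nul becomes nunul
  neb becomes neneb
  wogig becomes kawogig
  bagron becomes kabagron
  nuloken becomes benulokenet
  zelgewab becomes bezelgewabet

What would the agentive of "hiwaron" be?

"hiwaron" has 3 vowels. The stems with 3 vowels (nuloken → benulokenet, zelgewab → bezelgewabet) add be- … -et around the stem.
The other patterns: stems with 1 vowel repeat the first consonant+vowel as a prefix; stems with 2 vowels add the prefix ka-.
So hiwaron → behiwaronet.

behiwaronet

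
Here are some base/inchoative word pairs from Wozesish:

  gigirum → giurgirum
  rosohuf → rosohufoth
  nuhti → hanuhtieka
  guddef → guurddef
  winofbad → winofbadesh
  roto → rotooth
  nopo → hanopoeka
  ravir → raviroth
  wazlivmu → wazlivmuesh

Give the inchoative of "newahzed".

hanewahzedeka

nopo and roto both end in -o yet inflect differently (hanopoeka, rotooth), so the final letter is not what conditions the rule; the first letter is.
"newahzed" begins with n-. The stems beginning with n- (nuhti → hanuhtieka, nopo → hanopoeka) add ha- … -eka around the stem.
So newahzed → hanewahzedeka.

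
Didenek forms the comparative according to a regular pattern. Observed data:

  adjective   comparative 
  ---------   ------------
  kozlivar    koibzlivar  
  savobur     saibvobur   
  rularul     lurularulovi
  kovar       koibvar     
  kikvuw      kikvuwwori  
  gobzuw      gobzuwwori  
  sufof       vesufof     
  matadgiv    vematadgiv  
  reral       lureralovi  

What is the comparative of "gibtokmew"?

gibtokmewwori

savobur and gobzuw both have last vowel 'u' yet inflect differently (saibvobur, gobzuwwori), so the last vowel is not what conditions the rule; the final letter is.
"gibtokmew" ends in -w. The stems ending in -w (gobzuw → gobzuwwori, kikvuw → kikvuwwori) double the final consonant and add -ori.
The other patterns: stems ending in -r insert -ib- after the first vowel; stems ending in -l add lu- … -ovi around the stem; stems ending in -f or -v add the prefix ve-.
So gibtokmew → gibtokmewwori.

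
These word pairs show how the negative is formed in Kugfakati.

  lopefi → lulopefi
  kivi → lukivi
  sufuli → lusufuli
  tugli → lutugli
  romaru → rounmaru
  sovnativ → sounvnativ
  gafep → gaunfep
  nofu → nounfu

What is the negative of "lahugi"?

lulahugi

"lahugi" ends in -i. The stems ending in -i (lopefi → lulopefi, kivi → lukivi, sufuli → lusufuli) add the prefix lu-.
So lahugi → lulahugi.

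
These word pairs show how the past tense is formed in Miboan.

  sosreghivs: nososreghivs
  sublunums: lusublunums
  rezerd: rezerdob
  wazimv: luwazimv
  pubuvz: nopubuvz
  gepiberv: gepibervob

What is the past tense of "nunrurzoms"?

lununrurzoms

gepiberv and wazimv both end in -v yet inflect differently (gepibervob, luwazimv), so the final letter is not what conditions the rule; the second-to-last letter is.
"nunrurzoms" has second-to-last letter 'm'. The stems whose second-to-last letter is 'm' (wazimv → luwazimv, sublunums → lusublunums) add the prefix lu-.
So nunrurzoms → lununrurzoms.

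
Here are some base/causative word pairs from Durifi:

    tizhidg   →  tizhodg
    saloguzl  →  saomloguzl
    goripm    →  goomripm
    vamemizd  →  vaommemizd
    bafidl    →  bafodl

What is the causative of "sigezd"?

"sigezd" has second-to-last letter 'z'. The stems whose second-to-last letter is 'z' (saloguzl → saomloguzl, vamemizd → vaommemizd) insert -om- after the first vowel.
The other pattern: stems whose second-to-last letter is 'd' change the last vowel to 'o'.
So sigezd → siomgezd.

siomgezd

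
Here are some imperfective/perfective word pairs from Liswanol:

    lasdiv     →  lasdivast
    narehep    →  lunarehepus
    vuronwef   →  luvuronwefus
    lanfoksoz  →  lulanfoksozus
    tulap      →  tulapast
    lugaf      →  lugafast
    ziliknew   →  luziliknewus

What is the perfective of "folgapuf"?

lufolgapufus

vuronwef and lugaf both end in -f yet inflect differently (luvuronwefus, lugafast), so the final letter is not what conditions the rule; the number of vowels is.
"folgapuf" has 3 vowels. The stems with 3 vowels (lanfoksoz → lulanfoksozus, narehep → lunarehepus, vuronwef → luvuronwefus) add lu- … -us around the stem.
The other pattern: stems with 2 vowels add -ast.
So folgapuf → lufolgapufus.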